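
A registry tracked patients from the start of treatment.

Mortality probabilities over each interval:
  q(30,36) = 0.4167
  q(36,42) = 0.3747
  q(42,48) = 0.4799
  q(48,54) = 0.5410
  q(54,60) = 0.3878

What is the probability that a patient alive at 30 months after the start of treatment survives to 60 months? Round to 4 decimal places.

The overall survival probability is (1 − 0.4167) × (1 − 0.3747) × (1 − 0.4799) × (1 − 0.5410) × (1 − 0.3878).
= 0.5833 × 0.6253 × 0.5201 × 0.4590 × 0.6122 = 0.053306.

0.0533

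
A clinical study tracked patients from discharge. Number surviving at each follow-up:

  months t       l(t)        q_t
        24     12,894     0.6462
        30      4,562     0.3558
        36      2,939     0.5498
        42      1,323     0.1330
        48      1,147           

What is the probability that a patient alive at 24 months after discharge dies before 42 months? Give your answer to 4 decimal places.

0.8974

P(die before 42 | alive at 24) = 1 − l(42)/l(24) = 1 − 1,323/12,894 = (11,571)/12,894 = 0.897394.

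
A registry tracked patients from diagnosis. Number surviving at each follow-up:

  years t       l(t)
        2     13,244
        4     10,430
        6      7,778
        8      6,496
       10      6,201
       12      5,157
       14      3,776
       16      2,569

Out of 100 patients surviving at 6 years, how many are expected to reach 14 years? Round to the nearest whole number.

49

The relevant probability is 3,776/7,778 = 0.485472.
Expected number = 100 × 0.485472 = 49.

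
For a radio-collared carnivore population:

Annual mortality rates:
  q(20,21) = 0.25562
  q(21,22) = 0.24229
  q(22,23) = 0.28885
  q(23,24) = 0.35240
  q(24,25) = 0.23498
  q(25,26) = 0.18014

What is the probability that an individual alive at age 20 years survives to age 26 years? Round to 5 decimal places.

The overall survival probability is (1 − 0.25562) × (1 − 0.24229) × (1 − 0.28885) × (1 − 0.35240) × (1 − 0.23498) × (1 − 0.18014).
= 0.74438 × 0.75771 × 0.71115 × 0.64760 × 0.76502 × 0.81986 = 0.162921.

0.16292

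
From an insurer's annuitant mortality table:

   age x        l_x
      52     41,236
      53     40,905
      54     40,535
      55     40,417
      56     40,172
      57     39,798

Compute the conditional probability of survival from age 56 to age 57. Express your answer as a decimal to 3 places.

0.991

The conditional survival probability is l_57/l_56 = 39,798/40,172 = 0.990690.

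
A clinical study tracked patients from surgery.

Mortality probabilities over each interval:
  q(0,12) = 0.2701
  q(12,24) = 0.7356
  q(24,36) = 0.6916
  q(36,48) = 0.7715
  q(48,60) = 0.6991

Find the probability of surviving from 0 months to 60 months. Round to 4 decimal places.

0.0041

Survival from 0 to 60 is the product of surviving each interval: (1 − 0.2701) × (1 − 0.7356) × (1 − 0.6916) × (1 − 0.7715) × (1 − 0.6991).
= 0.7299 × 0.2644 × 0.3084 × 0.2285 × 0.3009 = 0.004092.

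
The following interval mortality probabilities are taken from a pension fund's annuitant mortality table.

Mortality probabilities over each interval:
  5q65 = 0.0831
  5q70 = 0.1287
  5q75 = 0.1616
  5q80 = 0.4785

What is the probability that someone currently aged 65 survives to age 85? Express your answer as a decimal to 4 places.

0.3493

20p65 = (1 − 0.0831) × (1 − 0.1287) × (1 − 0.1616) × (1 − 0.4785).
= 0.9169 × 0.8713 × 0.8384 × 0.5215 = 0.349297.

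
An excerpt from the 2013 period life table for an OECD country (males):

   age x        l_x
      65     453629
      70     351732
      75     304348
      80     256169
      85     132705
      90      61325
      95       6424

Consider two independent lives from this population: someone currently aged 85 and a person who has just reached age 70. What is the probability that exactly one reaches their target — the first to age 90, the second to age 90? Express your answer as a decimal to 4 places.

0.4753

p₁ = l_90/l_85 = 61325/132705 = 0.462115; p₂ = l_90/l_70 = 61325/351732 = 0.174351.
P(exactly one) = p₁(1−p₂) + (1−p₁)p₂ = 0.381545 + 0.093781 = 0.475326.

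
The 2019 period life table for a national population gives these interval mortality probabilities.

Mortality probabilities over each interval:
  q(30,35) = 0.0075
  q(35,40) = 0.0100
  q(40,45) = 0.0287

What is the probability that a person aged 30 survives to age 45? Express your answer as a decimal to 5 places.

Chaining the interval survival probabilities: (1 − 0.0075) × (1 − 0.0100) × (1 − 0.0287).
= 0.9925 × 0.9900 × 0.9713 = 0.954375.

0.95438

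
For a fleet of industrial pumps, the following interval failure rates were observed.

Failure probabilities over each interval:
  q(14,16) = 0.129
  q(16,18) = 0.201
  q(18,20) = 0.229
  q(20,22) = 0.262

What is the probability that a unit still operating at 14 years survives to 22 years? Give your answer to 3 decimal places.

Survival from 14 to 22 is the product of surviving each interval: (1 − 0.129) × (1 − 0.201) × (1 − 0.229) × (1 − 0.262).
= 0.871 × 0.799 × 0.771 × 0.738 = 0.395982.

0.396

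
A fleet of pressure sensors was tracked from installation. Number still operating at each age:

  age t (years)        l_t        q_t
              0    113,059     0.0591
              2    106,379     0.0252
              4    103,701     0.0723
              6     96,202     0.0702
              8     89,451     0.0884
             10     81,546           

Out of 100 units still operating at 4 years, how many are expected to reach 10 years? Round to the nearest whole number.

79

The relevant probability is 81,546/103,701 = 0.786357.
Expected number = 100 × 0.786357 = 79.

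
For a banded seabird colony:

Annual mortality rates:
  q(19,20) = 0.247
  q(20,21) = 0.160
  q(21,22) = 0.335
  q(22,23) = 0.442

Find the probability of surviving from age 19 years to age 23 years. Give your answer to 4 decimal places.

0.2347

Survival from 19 to 23 is the product of surviving each interval: (1 − 0.247) × (1 − 0.160) × (1 − 0.335) × (1 − 0.442).
= 0.753 × 0.840 × 0.665 × 0.558 = 0.234709.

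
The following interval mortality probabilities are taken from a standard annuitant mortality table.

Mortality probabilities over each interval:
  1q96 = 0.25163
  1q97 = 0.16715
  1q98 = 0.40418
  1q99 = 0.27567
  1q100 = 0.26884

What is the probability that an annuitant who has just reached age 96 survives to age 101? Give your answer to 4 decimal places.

0.1967

Survival from 96 to 101 is the product of surviving each interval: (1 − 0.25163) × (1 − 0.16715) × (1 − 0.40418) × (1 − 0.27567) × (1 − 0.26884).
= 0.74837 × 0.83285 × 0.59582 × 0.72433 × 0.73116 = 0.196674.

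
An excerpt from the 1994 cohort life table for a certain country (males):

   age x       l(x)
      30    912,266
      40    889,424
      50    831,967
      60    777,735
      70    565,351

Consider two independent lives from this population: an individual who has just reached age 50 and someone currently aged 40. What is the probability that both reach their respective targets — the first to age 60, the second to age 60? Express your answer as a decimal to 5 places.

p₁ = l(60)/l(50) = 777,735/831,967 = 0.934815; p₂ = l(60)/l(40) = 777,735/889,424 = 0.874425.
P(both) = p₁ × p₂ = 0.934815 × 0.874425 = 0.817426.

0.81743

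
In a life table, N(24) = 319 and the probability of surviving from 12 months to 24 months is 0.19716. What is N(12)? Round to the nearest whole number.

1618

N(12) = N(24) / p = 319 / 0.19716 = 1618.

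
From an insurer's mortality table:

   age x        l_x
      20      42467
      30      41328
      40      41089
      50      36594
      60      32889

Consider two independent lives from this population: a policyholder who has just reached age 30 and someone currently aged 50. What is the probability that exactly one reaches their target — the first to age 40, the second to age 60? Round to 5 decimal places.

0.10586

p₁ = l_40/l_30 = 41089/41328 = 0.994217; p₂ = l_60/l_50 = 32889/36594 = 0.898754.
P(exactly one) = p₁(1−p₂) + (1−p₁)p₂ = 0.100660 + 0.005197 = 0.105858.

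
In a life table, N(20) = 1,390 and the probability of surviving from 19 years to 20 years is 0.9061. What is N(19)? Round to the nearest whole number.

N(19) = N(20) / p = 1,390 / 0.9061 = 1534.

1534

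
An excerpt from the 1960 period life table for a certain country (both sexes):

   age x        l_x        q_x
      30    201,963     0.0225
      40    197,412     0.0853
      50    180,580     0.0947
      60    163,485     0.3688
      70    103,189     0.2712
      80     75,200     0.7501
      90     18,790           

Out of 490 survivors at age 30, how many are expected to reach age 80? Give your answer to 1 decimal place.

The relevant probability is 75,200/201,963 = 0.372345.
Expected number = 490 × 0.372345 = 182.4.

182.4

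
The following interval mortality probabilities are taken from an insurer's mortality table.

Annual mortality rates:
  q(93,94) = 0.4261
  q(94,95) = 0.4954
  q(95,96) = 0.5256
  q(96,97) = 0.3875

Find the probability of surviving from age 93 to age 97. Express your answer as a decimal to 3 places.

Survival from 93 to 97 is the product of surviving each interval: (1 − 0.4261) × (1 − 0.4954) × (1 − 0.5256) × (1 − 0.3875).
= 0.5739 × 0.5046 × 0.4744 × 0.6125 = 0.084146.

0.084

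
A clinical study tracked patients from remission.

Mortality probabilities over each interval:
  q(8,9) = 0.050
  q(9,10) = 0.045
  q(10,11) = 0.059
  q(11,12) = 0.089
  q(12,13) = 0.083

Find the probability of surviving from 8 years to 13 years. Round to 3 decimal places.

0.713

Survival from 8 to 13 is the product of surviving each interval: (1 − 0.050) × (1 − 0.045) × (1 − 0.059) × (1 − 0.089) × (1 − 0.083).
= 0.950 × 0.955 × 0.941 × 0.911 × 0.917 = 0.713188.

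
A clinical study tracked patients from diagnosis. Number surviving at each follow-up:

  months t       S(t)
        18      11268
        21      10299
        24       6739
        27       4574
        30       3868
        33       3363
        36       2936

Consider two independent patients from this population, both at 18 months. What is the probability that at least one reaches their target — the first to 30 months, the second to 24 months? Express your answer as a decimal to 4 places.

0.7360

p₁ = S(30)/S(18) = 3868/11268 = 0.343273; p₂ = S(24)/S(18) = 6739/11268 = 0.598065.
P(at least one) = 1 − (1−p₁)(1−p₂) = 1 − 0.656727 × 0.401935 = 0.736038.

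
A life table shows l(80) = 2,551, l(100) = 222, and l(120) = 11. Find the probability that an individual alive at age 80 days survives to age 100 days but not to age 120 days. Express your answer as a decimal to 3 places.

This is the probability of reaching 100 but not 120, conditional on being alive at 80: (l(100) − l(120)) / l(80).
= (222 − 11) / 2,551 = 211 / 2,551 = 0.082713.

0.083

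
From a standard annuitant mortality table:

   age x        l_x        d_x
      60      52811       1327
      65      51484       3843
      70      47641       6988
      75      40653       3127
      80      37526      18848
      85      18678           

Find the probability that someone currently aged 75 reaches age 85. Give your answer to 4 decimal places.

0.4594

We want 10p75 = l_85/l_75.
The conditional survival probability is l_85/l_75 = 18678/40653 = 0.459449.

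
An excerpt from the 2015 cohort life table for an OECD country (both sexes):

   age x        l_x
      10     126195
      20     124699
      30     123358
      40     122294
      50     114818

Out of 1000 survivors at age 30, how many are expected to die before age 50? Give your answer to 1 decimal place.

The relevant probability is 1 − 114818/123358 = 0.069229.
Expected number = 1000 × 0.069229 = 69.2.

69.2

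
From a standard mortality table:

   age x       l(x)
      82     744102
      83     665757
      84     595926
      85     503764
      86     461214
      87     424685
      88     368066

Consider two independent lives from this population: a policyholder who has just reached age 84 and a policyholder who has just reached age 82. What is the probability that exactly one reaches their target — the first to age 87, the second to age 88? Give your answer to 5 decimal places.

0.50228

p₁ = l(87)/l(84) = 424685/595926 = 0.712647; p₂ = l(88)/l(82) = 368066/744102 = 0.494645.
P(exactly one) = p₁(1−p₂) + (1−p₁)p₂ = 0.360140 + 0.142138 = 0.502277.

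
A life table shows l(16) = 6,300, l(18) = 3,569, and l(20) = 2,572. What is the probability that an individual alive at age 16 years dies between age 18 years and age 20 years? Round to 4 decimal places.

This is the probability of reaching 18 but not 20, conditional on being alive at 16: (l(18) − l(20)) / l(16).
= (3,569 − 2,572) / 6,300 = 997 / 6,300 = 0.158254.

0.1583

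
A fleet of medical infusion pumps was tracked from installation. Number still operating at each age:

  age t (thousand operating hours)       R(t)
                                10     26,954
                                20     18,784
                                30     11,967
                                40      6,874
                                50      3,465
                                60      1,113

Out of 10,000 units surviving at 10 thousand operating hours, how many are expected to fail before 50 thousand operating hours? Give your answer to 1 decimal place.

8714.5

The relevant probability is 1 − 3,465/26,954 = 0.871448.
Expected number = 10,000 × 0.871448 = 8714.5.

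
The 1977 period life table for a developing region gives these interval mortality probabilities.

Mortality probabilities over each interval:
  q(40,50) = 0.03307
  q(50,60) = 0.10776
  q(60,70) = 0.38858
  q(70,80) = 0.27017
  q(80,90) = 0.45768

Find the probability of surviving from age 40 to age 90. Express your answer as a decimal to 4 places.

0.2088

The overall survival probability is (1 − 0.03307) × (1 − 0.10776) × (1 − 0.38858) × (1 − 0.27017) × (1 − 0.45768).
= 0.96693 × 0.89224 × 0.61142 × 0.72983 × 0.54232 = 0.208782.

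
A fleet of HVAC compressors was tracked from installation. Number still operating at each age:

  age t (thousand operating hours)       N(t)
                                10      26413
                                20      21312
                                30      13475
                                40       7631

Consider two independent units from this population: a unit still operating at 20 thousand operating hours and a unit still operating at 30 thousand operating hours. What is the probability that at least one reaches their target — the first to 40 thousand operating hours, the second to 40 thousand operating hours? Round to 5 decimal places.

p₁ = N(40)/N(20) = 7631/21312 = 0.358061; p₂ = N(40)/N(30) = 7631/13475 = 0.566308.
P(at least one) = 1 − (1−p₁)(1−p₂) = 1 − 0.641939 × 0.433692 = 0.721596.

0.72160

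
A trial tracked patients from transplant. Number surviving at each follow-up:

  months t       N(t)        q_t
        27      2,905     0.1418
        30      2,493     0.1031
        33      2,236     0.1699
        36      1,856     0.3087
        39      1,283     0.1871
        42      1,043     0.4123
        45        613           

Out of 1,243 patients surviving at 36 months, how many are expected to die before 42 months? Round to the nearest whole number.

544

The relevant probability is 1 − 1,043/1,856 = 0.438039.
Expected number = 1,243 × 0.438039 = 544.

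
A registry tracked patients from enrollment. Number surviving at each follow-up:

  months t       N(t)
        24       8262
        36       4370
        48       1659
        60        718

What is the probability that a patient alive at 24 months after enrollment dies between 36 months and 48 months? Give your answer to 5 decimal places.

0.32813

This is the probability of reaching 36 but not 48, conditional on being alive at 24: (N(36) − N(48)) / N(24).
= (4370 − 1659) / 8262 = 2711 / 8262 = 0.328129.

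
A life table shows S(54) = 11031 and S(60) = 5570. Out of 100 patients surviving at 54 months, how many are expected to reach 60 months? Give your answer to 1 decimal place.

The relevant probability is 5570/11031 = 0.504941.
Expected number = 100 × 0.504941 = 50.5.

50.5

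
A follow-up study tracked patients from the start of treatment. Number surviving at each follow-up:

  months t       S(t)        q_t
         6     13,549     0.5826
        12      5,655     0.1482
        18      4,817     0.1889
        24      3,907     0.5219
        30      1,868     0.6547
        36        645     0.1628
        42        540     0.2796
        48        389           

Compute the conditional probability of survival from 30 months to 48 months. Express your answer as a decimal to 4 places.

The conditional survival probability is S(48)/S(30) = 389/1,868 = 0.208244.

0.2082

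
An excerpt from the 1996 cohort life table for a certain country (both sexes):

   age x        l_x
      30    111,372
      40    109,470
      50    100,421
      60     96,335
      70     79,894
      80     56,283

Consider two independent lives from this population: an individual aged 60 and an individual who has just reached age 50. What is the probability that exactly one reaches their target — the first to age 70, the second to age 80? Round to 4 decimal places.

0.4602

p₁ = l_70/l_60 = 79,894/96,335 = 0.829335; p₂ = l_80/l_50 = 56,283/100,421 = 0.560470.
P(exactly one) = p₁(1−p₂) + (1−p₁)p₂ = 0.364518 + 0.095653 = 0.460170.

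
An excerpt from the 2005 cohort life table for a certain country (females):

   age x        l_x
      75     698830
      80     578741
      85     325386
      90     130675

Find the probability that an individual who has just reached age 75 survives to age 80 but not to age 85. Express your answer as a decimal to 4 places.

We want 5|5q75 = (l_80 − l_85)/l_75.
This is the probability of reaching 80 but not 85, conditional on being alive at 75: (l_80 − l_85) / l_75.
= (578741 − 325386) / 698830 = 253355 / 698830 = 0.362542.

0.3625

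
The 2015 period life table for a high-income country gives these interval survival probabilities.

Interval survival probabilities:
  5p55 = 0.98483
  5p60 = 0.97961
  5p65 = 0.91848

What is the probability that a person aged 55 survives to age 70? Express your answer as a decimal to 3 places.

15p55 = 0.98483 × 0.97961 × 0.91848.
= 0.886103.

0.886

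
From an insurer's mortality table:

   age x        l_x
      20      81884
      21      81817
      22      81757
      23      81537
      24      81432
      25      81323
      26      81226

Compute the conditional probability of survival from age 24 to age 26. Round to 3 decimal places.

The conditional survival probability is l_26/l_24 = 81226/81432 = 0.997470.

0.997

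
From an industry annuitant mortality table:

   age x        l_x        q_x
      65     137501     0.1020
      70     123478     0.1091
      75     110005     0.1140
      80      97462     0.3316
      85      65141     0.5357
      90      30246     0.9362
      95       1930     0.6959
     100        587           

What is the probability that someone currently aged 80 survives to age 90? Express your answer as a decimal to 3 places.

We want 10p80 = l_90/l_80.
The conditional survival probability is l_90/l_80 = 30246/97462 = 0.310336.

0.310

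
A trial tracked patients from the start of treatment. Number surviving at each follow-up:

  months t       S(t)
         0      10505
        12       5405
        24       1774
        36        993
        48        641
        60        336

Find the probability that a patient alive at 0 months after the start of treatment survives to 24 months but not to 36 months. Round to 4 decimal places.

0.0743

This is the probability of reaching 24 but not 36, conditional on being alive at 0: (S(24) − S(36)) / S(0).
= (1774 − 993) / 10505 = 781 / 10505 = 0.074346.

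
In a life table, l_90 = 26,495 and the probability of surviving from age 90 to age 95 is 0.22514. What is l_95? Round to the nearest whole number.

l_95 = l_90 × p = 26,495 × 0.22514 = 5965.

5965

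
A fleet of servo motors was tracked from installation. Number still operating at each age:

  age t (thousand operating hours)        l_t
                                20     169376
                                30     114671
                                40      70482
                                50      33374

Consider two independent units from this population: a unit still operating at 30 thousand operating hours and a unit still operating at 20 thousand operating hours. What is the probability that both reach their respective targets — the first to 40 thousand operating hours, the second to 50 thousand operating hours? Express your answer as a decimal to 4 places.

0.1211

p₁ = l_40/l_30 = 70482/114671 = 0.614645; p₂ = l_50/l_20 = 33374/169376 = 0.197041.
P(both) = p₁ × p₂ = 0.614645 × 0.197041 = 0.121110.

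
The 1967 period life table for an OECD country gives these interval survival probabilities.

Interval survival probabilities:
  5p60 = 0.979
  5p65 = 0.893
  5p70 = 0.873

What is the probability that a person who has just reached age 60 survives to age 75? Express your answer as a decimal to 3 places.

The overall survival probability is 0.979 × 0.893 × 0.873.
= 0.763218.

0.763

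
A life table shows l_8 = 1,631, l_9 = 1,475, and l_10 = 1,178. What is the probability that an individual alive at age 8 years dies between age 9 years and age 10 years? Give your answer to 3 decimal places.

0.182

This is the probability of reaching 9 but not 10, conditional on being alive at 8: (l_9 − l_10) / l_8.
= (1,475 − 1,178) / 1,631 = 297 / 1,631 = 0.182097.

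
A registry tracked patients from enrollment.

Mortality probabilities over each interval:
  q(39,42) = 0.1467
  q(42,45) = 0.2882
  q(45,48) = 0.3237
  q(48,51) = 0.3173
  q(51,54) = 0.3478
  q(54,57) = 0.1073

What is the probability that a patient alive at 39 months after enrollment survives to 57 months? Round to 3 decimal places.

0.163

Survival from 39 to 57 is the product of surviving each interval: (1 − 0.1467) × (1 − 0.2882) × (1 − 0.3237) × (1 − 0.3173) × (1 − 0.3478) × (1 − 0.1073).
= 0.8533 × 0.7118 × 0.6763 × 0.6827 × 0.6522 × 0.8927 = 0.163273.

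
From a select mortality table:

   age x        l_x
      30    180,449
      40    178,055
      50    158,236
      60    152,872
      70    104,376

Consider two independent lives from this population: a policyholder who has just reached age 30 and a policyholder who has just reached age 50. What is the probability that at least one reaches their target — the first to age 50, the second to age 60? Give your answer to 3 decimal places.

p₁ = l_50/l_30 = 158,236/180,449 = 0.876902; p₂ = l_60/l_50 = 152,872/158,236 = 0.966101.
P(at least one) = 1 − (1−p₁)(1−p₂) = 1 − 0.123098 × 0.033899 = 0.995827.

0.996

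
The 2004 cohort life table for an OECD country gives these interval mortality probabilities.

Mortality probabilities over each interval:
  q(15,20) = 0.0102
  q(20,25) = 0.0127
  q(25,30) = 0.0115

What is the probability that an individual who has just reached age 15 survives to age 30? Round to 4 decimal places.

P(survive 15→30) = (1 − 0.0102) × (1 − 0.0127) × (1 − 0.0115).
= 0.9898 × 0.9873 × 0.9885 = 0.965991.

0.9660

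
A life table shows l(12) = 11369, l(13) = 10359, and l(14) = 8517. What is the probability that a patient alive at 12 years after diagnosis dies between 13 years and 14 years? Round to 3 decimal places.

0.162

This is the probability of reaching 13 but not 14, conditional on being alive at 12: (l(13) − l(14)) / l(12).
= (10359 − 8517) / 11369 = 1842 / 11369 = 0.162020.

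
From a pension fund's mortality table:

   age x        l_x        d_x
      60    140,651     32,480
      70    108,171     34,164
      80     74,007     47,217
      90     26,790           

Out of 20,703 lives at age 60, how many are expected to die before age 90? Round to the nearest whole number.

16760

The relevant probability is 1 − 26,790/140,651 = 0.809529.
Expected number = 20,703 × 0.809529 = 16760.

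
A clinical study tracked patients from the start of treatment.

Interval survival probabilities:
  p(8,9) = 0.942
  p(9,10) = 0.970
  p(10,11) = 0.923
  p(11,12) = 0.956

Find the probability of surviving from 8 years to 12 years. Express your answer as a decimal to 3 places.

0.806

The overall survival probability is 0.942 × 0.970 × 0.923 × 0.956.
= 0.806273.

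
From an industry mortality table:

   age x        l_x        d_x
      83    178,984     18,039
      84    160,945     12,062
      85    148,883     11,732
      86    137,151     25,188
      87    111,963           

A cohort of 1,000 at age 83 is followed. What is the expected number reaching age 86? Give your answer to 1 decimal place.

766.3

The relevant probability is 137,151/178,984 = 0.766275.
Expected number = 1,000 × 0.766275 = 766.3.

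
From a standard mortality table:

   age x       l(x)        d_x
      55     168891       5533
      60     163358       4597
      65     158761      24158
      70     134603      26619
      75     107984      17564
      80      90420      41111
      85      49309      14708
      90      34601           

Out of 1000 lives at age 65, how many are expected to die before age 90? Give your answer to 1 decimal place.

The relevant probability is 1 − 34601/158761 = 0.782056.
Expected number = 1000 × 0.782056 = 782.1.

782.1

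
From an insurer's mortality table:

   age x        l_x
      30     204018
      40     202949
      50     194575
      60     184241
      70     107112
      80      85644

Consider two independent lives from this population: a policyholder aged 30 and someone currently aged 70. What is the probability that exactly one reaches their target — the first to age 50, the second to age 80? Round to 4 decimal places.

0.2282

p₁ = l_50/l_30 = 194575/204018 = 0.953715; p₂ = l_80/l_70 = 85644/107112 = 0.799574.
P(exactly one) = p₁(1−p₂) + (1−p₁)p₂ = 0.191149 + 0.037008 = 0.228158.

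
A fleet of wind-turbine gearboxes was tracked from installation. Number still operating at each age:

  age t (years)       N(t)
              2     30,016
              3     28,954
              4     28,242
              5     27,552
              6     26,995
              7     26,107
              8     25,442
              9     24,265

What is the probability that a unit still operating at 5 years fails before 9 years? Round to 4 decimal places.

0.1193

P(fail before 9 | operational at 5) = 1 − N(9)/N(5) = 1 − 24,265/27,552 = (3,287)/27,552 = 0.119302.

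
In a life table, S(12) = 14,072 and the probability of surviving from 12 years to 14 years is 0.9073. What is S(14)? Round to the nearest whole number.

S(14) = S(12) × p = 14,072 × 0.9073 = 12768.

12768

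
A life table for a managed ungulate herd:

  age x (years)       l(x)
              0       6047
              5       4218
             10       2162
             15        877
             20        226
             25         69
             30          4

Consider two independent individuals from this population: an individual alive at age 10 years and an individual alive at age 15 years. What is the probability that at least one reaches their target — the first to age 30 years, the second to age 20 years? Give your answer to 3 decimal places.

0.259

p₁ = l(30)/l(10) = 4/2162 = 0.001850; p₂ = l(20)/l(15) = 226/877 = 0.257697.
P(at least one) = 1 − (1−p₁)(1−p₂) = 1 − 0.998150 × 0.742303 = 0.259070.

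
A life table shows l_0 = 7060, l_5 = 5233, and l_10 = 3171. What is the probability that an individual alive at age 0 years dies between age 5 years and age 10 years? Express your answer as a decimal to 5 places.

This is the probability of reaching 5 but not 10, conditional on being alive at 0: (l_5 − l_10) / l_0.
= (5233 − 3171) / 7060 = 2062 / 7060 = 0.292068.

0.29207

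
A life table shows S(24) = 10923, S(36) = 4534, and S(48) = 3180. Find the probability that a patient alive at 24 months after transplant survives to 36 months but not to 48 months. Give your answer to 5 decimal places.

This is the probability of reaching 36 but not 48, conditional on being alive at 24: (S(36) − S(48)) / S(24).
= (4534 − 3180) / 10923 = 1354 / 10923 = 0.123959.

0.12396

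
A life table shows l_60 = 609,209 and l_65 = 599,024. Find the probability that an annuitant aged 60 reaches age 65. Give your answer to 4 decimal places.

The conditional survival probability is l_65/l_60 = 599,024/609,209 = 0.983282.

0.9833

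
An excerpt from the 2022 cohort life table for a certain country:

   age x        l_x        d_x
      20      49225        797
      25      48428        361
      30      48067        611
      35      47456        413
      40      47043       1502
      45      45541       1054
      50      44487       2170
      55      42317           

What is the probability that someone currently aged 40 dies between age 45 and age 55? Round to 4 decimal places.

0.0685

This is the probability of reaching 45 but not 55, conditional on being alive at 40: (l_45 − l_55) / l_40.
= (45541 − 42317) / 47043 = 3224 / 47043 = 0.068533.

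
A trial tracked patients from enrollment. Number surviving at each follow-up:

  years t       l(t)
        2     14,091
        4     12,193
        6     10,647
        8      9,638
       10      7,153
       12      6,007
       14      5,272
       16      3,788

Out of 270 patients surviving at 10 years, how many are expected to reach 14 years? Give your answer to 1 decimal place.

199.0

The relevant probability is 5,272/7,153 = 0.737033.
Expected number = 270 × 0.737033 = 199.0.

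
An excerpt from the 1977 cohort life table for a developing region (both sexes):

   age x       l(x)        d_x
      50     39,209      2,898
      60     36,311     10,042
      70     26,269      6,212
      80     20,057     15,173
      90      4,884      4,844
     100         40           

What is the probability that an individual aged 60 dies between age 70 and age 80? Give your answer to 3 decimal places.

0.171

This is the probability of reaching 70 but not 80, conditional on being alive at 60: (l(70) − l(80)) / l(60).
= (26,269 − 20,057) / 36,311 = 6,212 / 36,311 = 0.171078.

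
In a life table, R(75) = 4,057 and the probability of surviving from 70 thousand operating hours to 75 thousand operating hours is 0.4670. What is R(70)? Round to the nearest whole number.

8687

R(70) = R(75) / p = 4,057 / 0.4670 = 8687.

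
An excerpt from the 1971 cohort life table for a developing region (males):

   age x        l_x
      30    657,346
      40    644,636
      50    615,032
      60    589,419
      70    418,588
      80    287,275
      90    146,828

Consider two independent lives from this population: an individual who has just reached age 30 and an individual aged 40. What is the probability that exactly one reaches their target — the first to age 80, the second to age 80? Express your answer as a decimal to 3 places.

p₁ = l_80/l_30 = 287,275/657,346 = 0.437023; p₂ = l_80/l_40 = 287,275/644,636 = 0.445639.
P(exactly one) = p₁(1−p₂) + (1−p₁)p₂ = 0.242269 + 0.250885 = 0.493153.

0.493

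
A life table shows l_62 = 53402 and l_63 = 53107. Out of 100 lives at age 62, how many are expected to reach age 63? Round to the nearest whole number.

The relevant probability is 53107/53402 = 0.994476.
Expected number = 100 × 0.994476 = 99.

99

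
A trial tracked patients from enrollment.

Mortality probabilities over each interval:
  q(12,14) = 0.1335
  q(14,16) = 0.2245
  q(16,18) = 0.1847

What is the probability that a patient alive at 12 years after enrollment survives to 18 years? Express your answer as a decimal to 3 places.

0.548

Survival from 12 to 18 is the product of surviving each interval: (1 − 0.1335) × (1 − 0.2245) × (1 − 0.1847).
= 0.8665 × 0.7755 × 0.8153 = 0.547858.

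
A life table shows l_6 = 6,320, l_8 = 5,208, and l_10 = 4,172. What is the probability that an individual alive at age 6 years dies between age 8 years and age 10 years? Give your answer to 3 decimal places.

0.164

This is the probability of reaching 8 but not 10, conditional on being alive at 6: (l_8 − l_10) / l_6.
= (5,208 − 4,172) / 6,320 = 1,036 / 6,320 = 0.163924.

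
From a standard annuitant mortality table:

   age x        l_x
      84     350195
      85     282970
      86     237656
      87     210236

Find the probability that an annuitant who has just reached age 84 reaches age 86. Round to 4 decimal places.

0.6786

We want 2p84 = l_86/l_84.
The conditional survival probability is l_86/l_84 = 237656/350195 = 0.678639.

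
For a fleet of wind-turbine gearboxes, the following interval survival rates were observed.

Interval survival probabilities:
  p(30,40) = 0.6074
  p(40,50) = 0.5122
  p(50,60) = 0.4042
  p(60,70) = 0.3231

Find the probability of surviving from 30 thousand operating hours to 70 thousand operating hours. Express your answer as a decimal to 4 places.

Chaining the interval survival probabilities: 0.6074 × 0.5122 × 0.4042 × 0.3231.
= 0.040630.

0.0406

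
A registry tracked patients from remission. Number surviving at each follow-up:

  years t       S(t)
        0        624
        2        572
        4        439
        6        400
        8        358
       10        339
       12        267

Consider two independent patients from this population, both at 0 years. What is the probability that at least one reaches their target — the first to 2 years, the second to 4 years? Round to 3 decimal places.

0.975

p₁ = S(2)/S(0) = 572/624 = 0.916667; p₂ = S(4)/S(0) = 439/624 = 0.703526.
P(at least one) = 1 − (1−p₁)(1−p₂) = 1 − 0.083333 × 0.296474 = 0.975294.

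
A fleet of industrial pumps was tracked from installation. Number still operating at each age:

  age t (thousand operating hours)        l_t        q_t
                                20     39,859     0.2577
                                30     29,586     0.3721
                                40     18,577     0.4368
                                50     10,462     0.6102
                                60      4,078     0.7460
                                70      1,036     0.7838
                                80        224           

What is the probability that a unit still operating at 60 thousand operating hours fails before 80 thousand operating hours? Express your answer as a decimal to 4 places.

P(fail before 80 | operational at 60) = 1 − l_80/l_60 = 1 − 224/4,078 = (3,854)/4,078 = 0.945071.

0.9451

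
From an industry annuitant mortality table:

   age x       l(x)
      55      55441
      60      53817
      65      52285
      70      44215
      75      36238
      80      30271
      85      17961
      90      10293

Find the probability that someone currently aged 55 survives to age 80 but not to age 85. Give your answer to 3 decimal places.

0.222

This is the probability of reaching 80 but not 85, conditional on being alive at 55: (l(80) − l(85)) / l(55).
= (30271 − 17961) / 55441 = 12310 / 55441 = 0.222038.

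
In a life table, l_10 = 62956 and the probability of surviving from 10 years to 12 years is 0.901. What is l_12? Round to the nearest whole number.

56723

l_12 = l_10 × p = 62956 × 0.901 = 56723.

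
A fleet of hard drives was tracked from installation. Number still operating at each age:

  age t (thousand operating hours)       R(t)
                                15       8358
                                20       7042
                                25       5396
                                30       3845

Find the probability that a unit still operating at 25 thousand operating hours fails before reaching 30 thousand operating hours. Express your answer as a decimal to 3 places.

P(fail before 30 | operational at 25) = 1 − R(30)/R(25) = 1 − 3845/5396 = (1551)/5396 = 0.287435.

0.287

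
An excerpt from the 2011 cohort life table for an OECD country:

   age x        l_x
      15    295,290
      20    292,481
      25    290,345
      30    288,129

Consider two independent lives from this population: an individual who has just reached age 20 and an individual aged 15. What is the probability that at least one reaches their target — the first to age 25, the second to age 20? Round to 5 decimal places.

p₁ = l_25/l_20 = 290,345/292,481 = 0.992697; p₂ = l_20/l_15 = 292,481/295,290 = 0.990487.
P(at least one) = 1 − (1−p₁)(1−p₂) = 1 − 0.007303 × 0.009513 = 0.999931.

0.99993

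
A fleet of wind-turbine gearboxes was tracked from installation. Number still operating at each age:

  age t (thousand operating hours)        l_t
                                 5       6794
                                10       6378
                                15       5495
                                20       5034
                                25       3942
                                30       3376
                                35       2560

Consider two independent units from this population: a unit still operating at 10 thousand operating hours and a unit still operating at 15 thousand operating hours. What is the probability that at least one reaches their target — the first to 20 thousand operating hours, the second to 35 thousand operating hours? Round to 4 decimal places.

p₁ = l_20/l_10 = 5034/6378 = 0.789276; p₂ = l_35/l_15 = 2560/5495 = 0.465878.
P(at least one) = 1 − (1−p₁)(1−p₂) = 1 − 0.210724 × 0.534122 = 0.887448.

0.8874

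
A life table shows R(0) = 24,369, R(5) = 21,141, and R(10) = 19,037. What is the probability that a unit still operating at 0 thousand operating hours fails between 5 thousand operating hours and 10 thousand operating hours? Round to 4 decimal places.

This is the probability of reaching 5 but not 10, conditional on being operational at 0: (R(5) − R(10)) / R(0).
= (21,141 − 19,037) / 24,369 = 2,104 / 24,369 = 0.086339.

0.0863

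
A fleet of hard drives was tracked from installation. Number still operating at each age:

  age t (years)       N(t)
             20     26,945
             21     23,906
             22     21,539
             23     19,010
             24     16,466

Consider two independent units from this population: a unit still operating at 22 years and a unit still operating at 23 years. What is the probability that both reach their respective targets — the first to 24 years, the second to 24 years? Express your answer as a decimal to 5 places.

p₁ = N(24)/N(22) = 16,466/21,539 = 0.764474; p₂ = N(24)/N(23) = 16,466/19,010 = 0.866176.
P(both) = p₁ × p₂ = 0.764474 × 0.866176 = 0.662169.

0.66217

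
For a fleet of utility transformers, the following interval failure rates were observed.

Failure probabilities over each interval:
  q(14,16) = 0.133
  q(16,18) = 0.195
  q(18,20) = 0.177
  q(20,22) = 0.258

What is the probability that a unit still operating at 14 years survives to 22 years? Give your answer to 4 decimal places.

0.4262

P(survive 14→22) = (1 − 0.133) × (1 − 0.195) × (1 − 0.177) × (1 − 0.258).
= 0.867 × 0.805 × 0.823 × 0.742 = 0.426205.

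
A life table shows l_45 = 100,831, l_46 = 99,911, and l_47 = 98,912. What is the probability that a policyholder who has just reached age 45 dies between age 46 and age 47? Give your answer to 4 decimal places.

We want 1|1q45 = (l_46 − l_47)/l_45.
This is the probability of reaching 46 but not 47, conditional on being alive at 45: (l_46 − l_47) / l_45.
= (99,911 − 98,912) / 100,831 = 999 / 100,831 = 0.009908.

0.0099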